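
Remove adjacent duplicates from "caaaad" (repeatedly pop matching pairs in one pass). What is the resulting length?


Input: caaaad
Stack-based adjacent duplicate removal:
  Read 'c': push. Stack: c
  Read 'a': push. Stack: ca
  Read 'a': matches stack top 'a' => pop. Stack: c
  Read 'a': push. Stack: ca
  Read 'a': matches stack top 'a' => pop. Stack: c
  Read 'd': push. Stack: cd
Final stack: "cd" (length 2)

2


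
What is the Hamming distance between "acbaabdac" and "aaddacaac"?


Comparing "acbaabdac" and "aaddacaac" position by position:
  Position 0: 'a' vs 'a' => same
  Position 1: 'c' vs 'a' => differ
  Position 2: 'b' vs 'd' => differ
  Position 3: 'a' vs 'd' => differ
  Position 4: 'a' vs 'a' => same
  Position 5: 'b' vs 'c' => differ
  Position 6: 'd' vs 'a' => differ
  Position 7: 'a' vs 'a' => same
  Position 8: 'c' vs 'c' => same
Total differences (Hamming distance): 5

5


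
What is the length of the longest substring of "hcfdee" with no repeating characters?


Input: "hcfdee"
Sliding window (track last position of each char):
  Position 0 ('h'): window [0,0] length 1 -- new best
  Position 1 ('c'): window [0,1] length 2 -- new best
  Position 2 ('f'): window [0,2] length 3 -- new best
  Position 3 ('d'): window [0,3] length 4 -- new best
  Position 4 ('e'): window [0,4] length 5 -- new best
  Position 5 ('e'): repeat (last at 4), move window start to 5
  Position 5 ('e'): window [5,5] length 1
Longest substring with no repeats: "hcfde" with length 5

5


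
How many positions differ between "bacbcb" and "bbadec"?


Comparing "bacbcb" and "bbadec" position by position:
  Position 0: 'b' vs 'b' => same
  Position 1: 'a' vs 'b' => DIFFER
  Position 2: 'c' vs 'a' => DIFFER
  Position 3: 'b' vs 'd' => DIFFER
  Position 4: 'c' vs 'e' => DIFFER
  Position 5: 'b' vs 'c' => DIFFER
Positions that differ: 5

5


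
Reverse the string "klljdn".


Input: klljdn
Reading characters right to left:
  Position 5: 'n'
  Position 4: 'd'
  Position 3: 'j'
  Position 2: 'l'
  Position 1: 'l'
  Position 0: 'k'
Reversed: ndjllk

ndjllk


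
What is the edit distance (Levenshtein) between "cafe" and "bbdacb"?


Computing edit distance: "cafe" -> "bbdacb"
DP table:
           b    b    d    a    c    b
      0    1    2    3    4    5    6
  c   1    1    2    3    4    4    5
  a   2    2    2    3    3    4    5
  f   3    3    3    3    4    4    5
  e   4    4    4    4    4    5    5
Edit distance = dp[4][6] = 5

5


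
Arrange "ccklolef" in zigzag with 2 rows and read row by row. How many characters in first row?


Zigzag "ccklolef" into 2 rows:
Placing characters:
  'c' => row 0
  'c' => row 1
  'k' => row 0
  'l' => row 1
  'o' => row 0
  'l' => row 1
  'e' => row 0
  'f' => row 1
Rows:
  Row 0: "ckoe"
  Row 1: "cllf"
First row length: 4

4


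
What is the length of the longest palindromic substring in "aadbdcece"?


Input: "aadbdcece"
Checking substrings for palindromes:
  [2:5] "dbd" (len 3) => palindrome
  [5:8] "cec" (len 3) => palindrome
  [6:9] "ece" (len 3) => palindrome
  [0:2] "aa" (len 2) => palindrome
Longest palindromic substring: "dbd" with length 3

3


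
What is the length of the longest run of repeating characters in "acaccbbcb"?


Input: "acaccbbcb"
Scanning for longest run:
  Position 1 ('c'): new char, reset run to 1
  Position 2 ('a'): new char, reset run to 1
  Position 3 ('c'): new char, reset run to 1
  Position 4 ('c'): continues run of 'c', length=2
  Position 5 ('b'): new char, reset run to 1
  Position 6 ('b'): continues run of 'b', length=2
  Position 7 ('c'): new char, reset run to 1
  Position 8 ('b'): new char, reset run to 1
Longest run: 'c' with length 2

2


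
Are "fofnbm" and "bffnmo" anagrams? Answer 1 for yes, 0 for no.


Strings: "fofnbm", "bffnmo"
Sorted first:  bffmno
Sorted second: bffmno
Sorted forms match => anagrams

1


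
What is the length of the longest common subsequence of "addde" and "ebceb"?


LCS of "addde" and "ebceb"
DP table:
           e    b    c    e    b
      0    0    0    0    0    0
  a   0    0    0    0    0    0
  d   0    0    0    0    0    0
  d   0    0    0    0    0    0
  d   0    0    0    0    0    0
  e   0    1    1    1    1    1
LCS length = dp[5][5] = 1

1


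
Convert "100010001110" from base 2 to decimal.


Input: "100010001110" in base 2
Positional expansion:
  Digit '1' (value 1) x 2^11 = 2048
  Digit '0' (value 0) x 2^10 = 0
  Digit '0' (value 0) x 2^9 = 0
  Digit '0' (value 0) x 2^8 = 0
  Digit '1' (value 1) x 2^7 = 128
  Digit '0' (value 0) x 2^6 = 0
  Digit '0' (value 0) x 2^5 = 0
  Digit '0' (value 0) x 2^4 = 0
  Digit '1' (value 1) x 2^3 = 8
  Digit '1' (value 1) x 2^2 = 4
  Digit '1' (value 1) x 2^1 = 2
  Digit '0' (value 0) x 2^0 = 0
Sum = 2190

2190


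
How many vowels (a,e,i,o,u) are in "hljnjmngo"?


Input: hljnjmngo
Checking each character:
  'h' at position 0: consonant
  'l' at position 1: consonant
  'j' at position 2: consonant
  'n' at position 3: consonant
  'j' at position 4: consonant
  'm' at position 5: consonant
  'n' at position 6: consonant
  'g' at position 7: consonant
  'o' at position 8: vowel (running total: 1)
Total vowels: 1

1


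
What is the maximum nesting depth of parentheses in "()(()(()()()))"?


Input: "()(()(()()()))"
Tracking depth:
  Position 0 '(': depth becomes 1
  Position 1 ')': depth becomes 0
  Position 2 '(': depth becomes 1
  Position 3 '(': depth becomes 2
  Position 4 ')': depth becomes 1
  Position 5 '(': depth becomes 2
  Position 6 '(': depth becomes 3
  Position 7 ')': depth becomes 2
  Position 8 '(': depth becomes 3
  Position 9 ')': depth becomes 2
  Position 10 '(': depth becomes 3
  Position 11 ')': depth becomes 2
  Position 12 ')': depth becomes 1
  Position 13 ')': depth becomes 0
Maximum depth reached: 3

3


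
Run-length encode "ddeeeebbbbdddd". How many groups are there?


Input: ddeeeebbbbdddd
Scanning for consecutive runs:
  Group 1: 'd' x 2 (positions 0-1)
  Group 2: 'e' x 4 (positions 2-5)
  Group 3: 'b' x 4 (positions 6-9)
  Group 4: 'd' x 4 (positions 10-13)
Total groups: 4

4


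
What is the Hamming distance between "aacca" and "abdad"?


Comparing "aacca" and "abdad" position by position:
  Position 0: 'a' vs 'a' => same
  Position 1: 'a' vs 'b' => differ
  Position 2: 'c' vs 'd' => differ
  Position 3: 'c' vs 'a' => differ
  Position 4: 'a' vs 'd' => differ
Total differences (Hamming distance): 4

4


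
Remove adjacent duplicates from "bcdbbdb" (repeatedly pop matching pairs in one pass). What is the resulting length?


Input: bcdbbdb
Stack-based adjacent duplicate removal:
  Read 'b': push. Stack: b
  Read 'c': push. Stack: bc
  Read 'd': push. Stack: bcd
  Read 'b': push. Stack: bcdb
  Read 'b': matches stack top 'b' => pop. Stack: bcd
  Read 'd': matches stack top 'd' => pop. Stack: bc
  Read 'b': push. Stack: bcb
Final stack: "bcb" (length 3)

3


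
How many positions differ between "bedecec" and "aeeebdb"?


Comparing "bedecec" and "aeeebdb" position by position:
  Position 0: 'b' vs 'a' => DIFFER
  Position 1: 'e' vs 'e' => same
  Position 2: 'd' vs 'e' => DIFFER
  Position 3: 'e' vs 'e' => same
  Position 4: 'c' vs 'b' => DIFFER
  Position 5: 'e' vs 'd' => DIFFER
  Position 6: 'c' vs 'b' => DIFFER
Positions that differ: 5

5


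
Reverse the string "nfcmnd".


Input: nfcmnd
Reading characters right to left:
  Position 5: 'd'
  Position 4: 'n'
  Position 3: 'm'
  Position 2: 'c'
  Position 1: 'f'
  Position 0: 'n'
Reversed: dnmcfn

dnmcfn


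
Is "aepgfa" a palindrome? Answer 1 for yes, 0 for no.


Input: aepgfa
Reversed: afgpea
  Compare pos 0 ('a') with pos 5 ('a'): match
  Compare pos 1 ('e') with pos 4 ('f'): MISMATCH
  Compare pos 2 ('p') with pos 3 ('g'): MISMATCH
Result: not a palindrome

0


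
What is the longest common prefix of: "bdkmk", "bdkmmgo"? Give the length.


Words: bdkmk, bdkmmgo
  Position 0: all 'b' => match
  Position 1: all 'd' => match
  Position 2: all 'k' => match
  Position 3: all 'm' => match
  Position 4: ('k', 'm') => mismatch, stop
LCP = "bdkm" (length 4)

4


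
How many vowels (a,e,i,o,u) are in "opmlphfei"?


Input: opmlphfei
Checking each character:
  'o' at position 0: vowel (running total: 1)
  'p' at position 1: consonant
  'm' at position 2: consonant
  'l' at position 3: consonant
  'p' at position 4: consonant
  'h' at position 5: consonant
  'f' at position 6: consonant
  'e' at position 7: vowel (running total: 2)
  'i' at position 8: vowel (running total: 3)
Total vowels: 3

3


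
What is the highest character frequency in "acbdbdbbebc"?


Input: acbdbdbbebc
Character counts:
  'a': 1
  'b': 5
  'c': 2
  'd': 2
  'e': 1
Maximum frequency: 5

5


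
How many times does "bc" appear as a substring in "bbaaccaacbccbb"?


Searching for "bc" in "bbaaccaacbccbb"
Scanning each position:
  Position 0: "bb" => no
  Position 1: "ba" => no
  Position 2: "aa" => no
  Position 3: "ac" => no
  Position 4: "cc" => no
  Position 5: "ca" => no
  Position 6: "aa" => no
  Position 7: "ac" => no
  Position 8: "cb" => no
  Position 9: "bc" => MATCH
  Position 10: "cc" => no
  Position 11: "cb" => no
  Position 12: "bb" => no
Total occurrences: 1

1


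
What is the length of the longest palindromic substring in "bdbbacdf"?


Input: "bdbbacdf"
Checking substrings for palindromes:
  [0:3] "bdb" (len 3) => palindrome
  [2:4] "bb" (len 2) => palindrome
Longest palindromic substring: "bdb" with length 3

3


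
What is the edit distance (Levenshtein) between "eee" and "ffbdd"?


Computing edit distance: "eee" -> "ffbdd"
DP table:
           f    f    b    d    d
      0    1    2    3    4    5
  e   1    1    2    3    4    5
  e   2    2    2    3    4    5
  e   3    3    3    3    4    5
Edit distance = dp[3][5] = 5

5


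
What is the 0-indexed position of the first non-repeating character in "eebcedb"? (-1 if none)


Input: eebcedb
Character frequencies:
  'b': 2
  'c': 1
  'd': 1
  'e': 3
Scanning left to right for freq == 1:
  Position 0 ('e'): freq=3, skip
  Position 1 ('e'): freq=3, skip
  Position 2 ('b'): freq=2, skip
  Position 3 ('c'): unique! => answer = 3

3


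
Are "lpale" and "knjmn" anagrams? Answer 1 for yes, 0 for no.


Strings: "lpale", "knjmn"
Sorted first:  aellp
Sorted second: jkmnn
Differ at position 0: 'a' vs 'j' => not anagrams

0


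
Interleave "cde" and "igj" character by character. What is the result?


Interleaving "cde" and "igj":
  Position 0: 'c' from first, 'i' from second => "ci"
  Position 1: 'd' from first, 'g' from second => "dg"
  Position 2: 'e' from first, 'j' from second => "ej"
Result: cidgej

cidgej


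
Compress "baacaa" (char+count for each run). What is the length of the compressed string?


Input: baacaa
Runs:
  'b' x 1 => "b1"
  'a' x 2 => "a2"
  'c' x 1 => "c1"
  'a' x 2 => "a2"
Compressed: "b1a2c1a2"
Compressed length: 8

8


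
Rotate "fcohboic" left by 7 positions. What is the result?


Input: "fcohboic", rotate left by 7
First 7 characters: "fcohboi"
Remaining characters: "c"
Concatenate remaining + first: "c" + "fcohboi" = "cfcohboi"

cfcohboi


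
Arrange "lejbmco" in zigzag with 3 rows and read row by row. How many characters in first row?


Zigzag "lejbmco" into 3 rows:
Placing characters:
  'l' => row 0
  'e' => row 1
  'j' => row 2
  'b' => row 1
  'm' => row 0
  'c' => row 1
  'o' => row 2
Rows:
  Row 0: "lm"
  Row 1: "ebc"
  Row 2: "jo"
First row length: 2

2


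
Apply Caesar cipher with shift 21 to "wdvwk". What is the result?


Caesar cipher: shift "wdvwk" by 21
  'w' (pos 22) + 21 = pos 17 = 'r'
  'd' (pos 3) + 21 = pos 24 = 'y'
  'v' (pos 21) + 21 = pos 16 = 'q'
  'w' (pos 22) + 21 = pos 17 = 'r'
  'k' (pos 10) + 21 = pos 5 = 'f'
Result: ryqrf

ryqrf


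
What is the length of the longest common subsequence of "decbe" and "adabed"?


LCS of "decbe" and "adabed"
DP table:
           a    d    a    b    e    d
      0    0    0    0    0    0    0
  d   0    0    1    1    1    1    1
  e   0    0    1    1    1    2    2
  c   0    0    1    1    1    2    2
  b   0    0    1    1    2    2    2
  e   0    0    1    1    2    3    3
LCS length = dp[5][6] = 3

3


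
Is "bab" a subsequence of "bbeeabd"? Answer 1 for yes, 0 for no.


Check if "bab" is a subsequence of "bbeeabd"
Greedy scan:
  Position 0 ('b'): matches sub[0] = 'b'
  Position 1 ('b'): no match needed
  Position 2 ('e'): no match needed
  Position 3 ('e'): no match needed
  Position 4 ('a'): matches sub[1] = 'a'
  Position 5 ('b'): matches sub[2] = 'b'
  Position 6 ('d'): no match needed
All 3 characters matched => is a subsequence

1


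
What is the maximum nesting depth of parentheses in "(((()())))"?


Input: "(((()())))"
Tracking depth:
  Position 0 '(': depth becomes 1
  Position 1 '(': depth becomes 2
  Position 2 '(': depth becomes 3
  Position 3 '(': depth becomes 4
  Position 4 ')': depth becomes 3
  Position 5 '(': depth becomes 4
  Position 6 ')': depth becomes 3
  Position 7 ')': depth becomes 2
  Position 8 ')': depth becomes 1
  Position 9 ')': depth becomes 0
Maximum depth reached: 4

4


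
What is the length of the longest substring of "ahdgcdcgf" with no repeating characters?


Input: "ahdgcdcgf"
Sliding window (track last position of each char):
  Position 0 ('a'): window [0,0] length 1 -- new best
  Position 1 ('h'): window [0,1] length 2 -- new best
  Position 2 ('d'): window [0,2] length 3 -- new best
  Position 3 ('g'): window [0,3] length 4 -- new best
  Position 4 ('c'): window [0,4] length 5 -- new best
  Position 5 ('d'): repeat (last at 2), move window start to 3
  Position 5 ('d'): window [3,5] length 3
  Position 6 ('c'): repeat (last at 4), move window start to 5
  Position 6 ('c'): window [5,6] length 2
  Position 7 ('g'): window [5,7] length 3
  Position 8 ('f'): window [5,8] length 4
Longest substring with no repeats: "ahdgc" with length 5

5


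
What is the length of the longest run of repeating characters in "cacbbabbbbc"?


Input: "cacbbabbbbc"
Scanning for longest run:
  Position 1 ('a'): new char, reset run to 1
  Position 2 ('c'): new char, reset run to 1
  Position 3 ('b'): new char, reset run to 1
  Position 4 ('b'): continues run of 'b', length=2
  Position 5 ('a'): new char, reset run to 1
  Position 6 ('b'): new char, reset run to 1
  Position 7 ('b'): continues run of 'b', length=2
  Position 8 ('b'): continues run of 'b', length=3
  Position 9 ('b'): continues run of 'b', length=4
  Position 10 ('c'): new char, reset run to 1
Longest run: 'b' with length 4

4


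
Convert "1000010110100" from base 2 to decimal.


Input: "1000010110100" in base 2
Positional expansion:
  Digit '1' (value 1) x 2^12 = 4096
  Digit '0' (value 0) x 2^11 = 0
  Digit '0' (value 0) x 2^10 = 0
  Digit '0' (value 0) x 2^9 = 0
  Digit '0' (value 0) x 2^8 = 0
  Digit '1' (value 1) x 2^7 = 128
  Digit '0' (value 0) x 2^6 = 0
  Digit '1' (value 1) x 2^5 = 32
  Digit '1' (value 1) x 2^4 = 16
  Digit '0' (value 0) x 2^3 = 0
  Digit '1' (value 1) x 2^2 = 4
  Digit '0' (value 0) x 2^1 = 0
  Digit '0' (value 0) x 2^0 = 0
Sum = 4276

4276


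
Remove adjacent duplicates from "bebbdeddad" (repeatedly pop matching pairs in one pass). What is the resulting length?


Input: bebbdeddad
Stack-based adjacent duplicate removal:
  Read 'b': push. Stack: b
  Read 'e': push. Stack: be
  Read 'b': push. Stack: beb
  Read 'b': matches stack top 'b' => pop. Stack: be
  Read 'd': push. Stack: bed
  Read 'e': push. Stack: bede
  Read 'd': push. Stack: beded
  Read 'd': matches stack top 'd' => pop. Stack: bede
  Read 'a': push. Stack: bedea
  Read 'd': push. Stack: bedead
Final stack: "bedead" (length 6)

6


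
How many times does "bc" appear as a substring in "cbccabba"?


Searching for "bc" in "cbccabba"
Scanning each position:
  Position 0: "cb" => no
  Position 1: "bc" => MATCH
  Position 2: "cc" => no
  Position 3: "ca" => no
  Position 4: "ab" => no
  Position 5: "bb" => no
  Position 6: "ba" => no
Total occurrences: 1

1


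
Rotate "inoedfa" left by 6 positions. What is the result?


Input: "inoedfa", rotate left by 6
First 6 characters: "inoedf"
Remaining characters: "a"
Concatenate remaining + first: "a" + "inoedf" = "ainoedf"

ainoedf


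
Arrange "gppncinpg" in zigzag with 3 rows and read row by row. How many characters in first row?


Zigzag "gppncinpg" into 3 rows:
Placing characters:
  'g' => row 0
  'p' => row 1
  'p' => row 2
  'n' => row 1
  'c' => row 0
  'i' => row 1
  'n' => row 2
  'p' => row 1
  'g' => row 0
Rows:
  Row 0: "gcg"
  Row 1: "pnip"
  Row 2: "pn"
First row length: 3

3


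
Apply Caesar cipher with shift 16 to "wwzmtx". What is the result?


Caesar cipher: shift "wwzmtx" by 16
  'w' (pos 22) + 16 = pos 12 = 'm'
  'w' (pos 22) + 16 = pos 12 = 'm'
  'z' (pos 25) + 16 = pos 15 = 'p'
  'm' (pos 12) + 16 = pos 2 = 'c'
  't' (pos 19) + 16 = pos 9 = 'j'
  'x' (pos 23) + 16 = pos 13 = 'n'
Result: mmpcjn

mmpcjn


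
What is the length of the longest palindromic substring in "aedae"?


Input: "aedae"
Checking substrings for palindromes:
  No multi-char palindromic substrings found
Longest palindromic substring: "a" with length 1

1


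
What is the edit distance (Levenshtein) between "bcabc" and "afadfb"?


Computing edit distance: "bcabc" -> "afadfb"
DP table:
           a    f    a    d    f    b
      0    1    2    3    4    5    6
  b   1    1    2    3    4    5    5
  c   2    2    2    3    4    5    6
  a   3    2    3    2    3    4    5
  b   4    3    3    3    3    4    4
  c   5    4    4    4    4    4    5
Edit distance = dp[5][6] = 5

5


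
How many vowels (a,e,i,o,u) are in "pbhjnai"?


Input: pbhjnai
Checking each character:
  'p' at position 0: consonant
  'b' at position 1: consonant
  'h' at position 2: consonant
  'j' at position 3: consonant
  'n' at position 4: consonant
  'a' at position 5: vowel (running total: 1)
  'i' at position 6: vowel (running total: 2)
Total vowels: 2

2


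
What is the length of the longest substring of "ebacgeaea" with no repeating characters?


Input: "ebacgeaea"
Sliding window (track last position of each char):
  Position 0 ('e'): window [0,0] length 1 -- new best
  Position 1 ('b'): window [0,1] length 2 -- new best
  Position 2 ('a'): window [0,2] length 3 -- new best
  Position 3 ('c'): window [0,3] length 4 -- new best
  Position 4 ('g'): window [0,4] length 5 -- new best
  Position 5 ('e'): repeat (last at 0), move window start to 1
  Position 5 ('e'): window [1,5] length 5
  Position 6 ('a'): repeat (last at 2), move window start to 3
  Position 6 ('a'): window [3,6] length 4
  Position 7 ('e'): repeat (last at 5), move window start to 6
  Position 7 ('e'): window [6,7] length 2
  Position 8 ('a'): repeat (last at 6), move window start to 7
  Position 8 ('a'): window [7,8] length 2
Longest substring with no repeats: "ebacg" with length 5

5


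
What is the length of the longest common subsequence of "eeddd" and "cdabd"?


LCS of "eeddd" and "cdabd"
DP table:
           c    d    a    b    d
      0    0    0    0    0    0
  e   0    0    0    0    0    0
  e   0    0    0    0    0    0
  d   0    0    1    1    1    1
  d   0    0    1    1    1    2
  d   0    0    1    1    1    2
LCS length = dp[5][5] = 2

2


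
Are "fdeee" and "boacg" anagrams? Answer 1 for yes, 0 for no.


Strings: "fdeee", "boacg"
Sorted first:  deeef
Sorted second: abcgo
Differ at position 0: 'd' vs 'a' => not anagrams

0


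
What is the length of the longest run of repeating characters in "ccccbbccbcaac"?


Input: "ccccbbccbcaac"
Scanning for longest run:
  Position 1 ('c'): continues run of 'c', length=2
  Position 2 ('c'): continues run of 'c', length=3
  Position 3 ('c'): continues run of 'c', length=4
  Position 4 ('b'): new char, reset run to 1
  Position 5 ('b'): continues run of 'b', length=2
  Position 6 ('c'): new char, reset run to 1
  Position 7 ('c'): continues run of 'c', length=2
  Position 8 ('b'): new char, reset run to 1
  Position 9 ('c'): new char, reset run to 1
  Position 10 ('a'): new char, reset run to 1
  Position 11 ('a'): continues run of 'a', length=2
  Position 12 ('c'): new char, reset run to 1
Longest run: 'c' with length 4

4


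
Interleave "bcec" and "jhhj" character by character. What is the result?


Interleaving "bcec" and "jhhj":
  Position 0: 'b' from first, 'j' from second => "bj"
  Position 1: 'c' from first, 'h' from second => "ch"
  Position 2: 'e' from first, 'h' from second => "eh"
  Position 3: 'c' from first, 'j' from second => "cj"
Result: bjchehcj

bjchehcj


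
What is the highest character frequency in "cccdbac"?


Input: cccdbac
Character counts:
  'a': 1
  'b': 1
  'c': 4
  'd': 1
Maximum frequency: 4

4


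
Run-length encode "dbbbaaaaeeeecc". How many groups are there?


Input: dbbbaaaaeeeecc
Scanning for consecutive runs:
  Group 1: 'd' x 1 (positions 0-0)
  Group 2: 'b' x 3 (positions 1-3)
  Group 3: 'a' x 4 (positions 4-7)
  Group 4: 'e' x 4 (positions 8-11)
  Group 5: 'c' x 2 (positions 12-13)
Total groups: 5

5


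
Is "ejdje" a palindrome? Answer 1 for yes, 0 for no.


Input: ejdje
Reversed: ejdje
  Compare pos 0 ('e') with pos 4 ('e'): match
  Compare pos 1 ('j') with pos 3 ('j'): match
Result: palindrome

1


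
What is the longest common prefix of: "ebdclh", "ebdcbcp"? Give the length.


Words: ebdclh, ebdcbcp
  Position 0: all 'e' => match
  Position 1: all 'b' => match
  Position 2: all 'd' => match
  Position 3: all 'c' => match
  Position 4: ('l', 'b') => mismatch, stop
LCP = "ebdc" (length 4)

4


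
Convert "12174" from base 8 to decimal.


Input: "12174" in base 8
Positional expansion:
  Digit '1' (value 1) x 8^4 = 4096
  Digit '2' (value 2) x 8^3 = 1024
  Digit '1' (value 1) x 8^2 = 64
  Digit '7' (value 7) x 8^1 = 56
  Digit '4' (value 4) x 8^0 = 4
Sum = 5244

5244


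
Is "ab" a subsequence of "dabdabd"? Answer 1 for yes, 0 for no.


Check if "ab" is a subsequence of "dabdabd"
Greedy scan:
  Position 0 ('d'): no match needed
  Position 1 ('a'): matches sub[0] = 'a'
  Position 2 ('b'): matches sub[1] = 'b'
  Position 3 ('d'): no match needed
  Position 4 ('a'): no match needed
  Position 5 ('b'): no match needed
  Position 6 ('d'): no match needed
All 2 characters matched => is a subsequence

1


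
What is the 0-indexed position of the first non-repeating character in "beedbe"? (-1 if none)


Input: beedbe
Character frequencies:
  'b': 2
  'd': 1
  'e': 3
Scanning left to right for freq == 1:
  Position 0 ('b'): freq=2, skip
  Position 1 ('e'): freq=3, skip
  Position 2 ('e'): freq=3, skip
  Position 3 ('d'): unique! => answer = 3

3


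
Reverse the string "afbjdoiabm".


Input: afbjdoiabm
Reading characters right to left:
  Position 9: 'm'
  Position 8: 'b'
  Position 7: 'a'
  Position 6: 'i'
  Position 5: 'o'
  Position 4: 'd'
  Position 3: 'j'
  Position 2: 'b'
  Position 1: 'f'
  Position 0: 'a'
Reversed: mbaiodjbfa

mbaiodjbfa


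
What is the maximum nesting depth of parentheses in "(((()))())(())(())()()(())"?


Input: "(((()))())(())(())()()(())"
Tracking depth:
  Position 0 '(': depth becomes 1
  Position 1 '(': depth becomes 2
  Position 2 '(': depth becomes 3
  Position 3 '(': depth becomes 4
  Position 4 ')': depth becomes 3
  Position 5 ')': depth becomes 2
  Position 6 ')': depth becomes 1
  Position 7 '(': depth becomes 2
  Position 8 ')': depth becomes 1
  Position 9 ')': depth becomes 0
  Position 10 '(': depth becomes 1
  Position 11 '(': depth becomes 2
  Position 12 ')': depth becomes 1
  Position 13 ')': depth becomes 0
  Position 14 '(': depth becomes 1
  Position 15 '(': depth becomes 2
  Position 16 ')': depth becomes 1
  Position 17 ')': depth becomes 0
  Position 18 '(': depth becomes 1
  Position 19 ')': depth becomes 0
  Position 20 '(': depth becomes 1
  Position 21 ')': depth becomes 0
  Position 22 '(': depth becomes 1
  Position 23 '(': depth becomes 2
  Position 24 ')': depth becomes 1
  Position 25 ')': depth becomes 0
Maximum depth reached: 4

4


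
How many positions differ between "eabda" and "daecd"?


Comparing "eabda" and "daecd" position by position:
  Position 0: 'e' vs 'd' => DIFFER
  Position 1: 'a' vs 'a' => same
  Position 2: 'b' vs 'e' => DIFFER
  Position 3: 'd' vs 'c' => DIFFER
  Position 4: 'a' vs 'd' => DIFFER
Positions that differ: 4

4


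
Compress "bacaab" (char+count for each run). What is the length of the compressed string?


Input: bacaab
Runs:
  'b' x 1 => "b1"
  'a' x 1 => "a1"
  'c' x 1 => "c1"
  'a' x 2 => "a2"
  'b' x 1 => "b1"
Compressed: "b1a1c1a2b1"
Compressed length: 10

10


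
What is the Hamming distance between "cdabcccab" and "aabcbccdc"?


Comparing "cdabcccab" and "aabcbccdc" position by position:
  Position 0: 'c' vs 'a' => differ
  Position 1: 'd' vs 'a' => differ
  Position 2: 'a' vs 'b' => differ
  Position 3: 'b' vs 'c' => differ
  Position 4: 'c' vs 'b' => differ
  Position 5: 'c' vs 'c' => same
  Position 6: 'c' vs 'c' => same
  Position 7: 'a' vs 'd' => differ
  Position 8: 'b' vs 'c' => differ
Total differences (Hamming distance): 7

7


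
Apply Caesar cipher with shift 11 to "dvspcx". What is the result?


Caesar cipher: shift "dvspcx" by 11
  'd' (pos 3) + 11 = pos 14 = 'o'
  'v' (pos 21) + 11 = pos 6 = 'g'
  's' (pos 18) + 11 = pos 3 = 'd'
  'p' (pos 15) + 11 = pos 0 = 'a'
  'c' (pos 2) + 11 = pos 13 = 'n'
  'x' (pos 23) + 11 = pos 8 = 'i'
Result: ogdani

ogdani


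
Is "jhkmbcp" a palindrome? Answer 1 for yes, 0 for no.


Input: jhkmbcp
Reversed: pcbmkhj
  Compare pos 0 ('j') with pos 6 ('p'): MISMATCH
  Compare pos 1 ('h') with pos 5 ('c'): MISMATCH
  Compare pos 2 ('k') with pos 4 ('b'): MISMATCH
Result: not a palindrome

0


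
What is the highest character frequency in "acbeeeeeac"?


Input: acbeeeeeac
Character counts:
  'a': 2
  'b': 1
  'c': 2
  'e': 5
Maximum frequency: 5

5


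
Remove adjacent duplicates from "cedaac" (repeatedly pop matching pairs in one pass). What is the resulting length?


Input: cedaac
Stack-based adjacent duplicate removal:
  Read 'c': push. Stack: c
  Read 'e': push. Stack: ce
  Read 'd': push. Stack: ced
  Read 'a': push. Stack: ceda
  Read 'a': matches stack top 'a' => pop. Stack: ced
  Read 'c': push. Stack: cedc
Final stack: "cedc" (length 4)

4


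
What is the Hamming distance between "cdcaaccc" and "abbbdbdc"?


Comparing "cdcaaccc" and "abbbdbdc" position by position:
  Position 0: 'c' vs 'a' => differ
  Position 1: 'd' vs 'b' => differ
  Position 2: 'c' vs 'b' => differ
  Position 3: 'a' vs 'b' => differ
  Position 4: 'a' vs 'd' => differ
  Position 5: 'c' vs 'b' => differ
  Position 6: 'c' vs 'd' => differ
  Position 7: 'c' vs 'c' => same
Total differences (Hamming distance): 7

7


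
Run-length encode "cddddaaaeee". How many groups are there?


Input: cddddaaaeee
Scanning for consecutive runs:
  Group 1: 'c' x 1 (positions 0-0)
  Group 2: 'd' x 4 (positions 1-4)
  Group 3: 'a' x 3 (positions 5-7)
  Group 4: 'e' x 3 (positions 8-10)
Total groups: 4

4


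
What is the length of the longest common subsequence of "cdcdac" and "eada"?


LCS of "cdcdac" and "eada"
DP table:
           e    a    d    a
      0    0    0    0    0
  c   0    0    0    0    0
  d   0    0    0    1    1
  c   0    0    0    1    1
  d   0    0    0    1    1
  a   0    0    1    1    2
  c   0    0    1    1    2
LCS length = dp[6][4] = 2

2


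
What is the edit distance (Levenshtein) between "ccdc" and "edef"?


Computing edit distance: "ccdc" -> "edef"
DP table:
           e    d    e    f
      0    1    2    3    4
  c   1    1    2    3    4
  c   2    2    2    3    4
  d   3    3    2    3    4
  c   4    4    3    3    4
Edit distance = dp[4][4] = 4

4


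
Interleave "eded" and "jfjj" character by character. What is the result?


Interleaving "eded" and "jfjj":
  Position 0: 'e' from first, 'j' from second => "ej"
  Position 1: 'd' from first, 'f' from second => "df"
  Position 2: 'e' from first, 'j' from second => "ej"
  Position 3: 'd' from first, 'j' from second => "dj"
Result: ejdfejdj

ejdfejdj


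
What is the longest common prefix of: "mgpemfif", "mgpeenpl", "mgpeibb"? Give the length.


Words: mgpemfif, mgpeenpl, mgpeibb
  Position 0: all 'm' => match
  Position 1: all 'g' => match
  Position 2: all 'p' => match
  Position 3: all 'e' => match
  Position 4: ('m', 'e', 'i') => mismatch, stop
LCP = "mgpe" (length 4)

4


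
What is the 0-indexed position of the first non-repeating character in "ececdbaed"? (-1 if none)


Input: ececdbaed
Character frequencies:
  'a': 1
  'b': 1
  'c': 2
  'd': 2
  'e': 3
Scanning left to right for freq == 1:
  Position 0 ('e'): freq=3, skip
  Position 1 ('c'): freq=2, skip
  Position 2 ('e'): freq=3, skip
  Position 3 ('c'): freq=2, skip
  Position 4 ('d'): freq=2, skip
  Position 5 ('b'): unique! => answer = 5

5


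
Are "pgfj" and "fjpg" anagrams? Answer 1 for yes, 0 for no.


Strings: "pgfj", "fjpg"
Sorted first:  fgjp
Sorted second: fgjp
Sorted forms match => anagrams

1


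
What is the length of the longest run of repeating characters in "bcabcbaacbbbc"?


Input: "bcabcbaacbbbc"
Scanning for longest run:
  Position 1 ('c'): new char, reset run to 1
  Position 2 ('a'): new char, reset run to 1
  Position 3 ('b'): new char, reset run to 1
  Position 4 ('c'): new char, reset run to 1
  Position 5 ('b'): new char, reset run to 1
  Position 6 ('a'): new char, reset run to 1
  Position 7 ('a'): continues run of 'a', length=2
  Position 8 ('c'): new char, reset run to 1
  Position 9 ('b'): new char, reset run to 1
  Position 10 ('b'): continues run of 'b', length=2
  Position 11 ('b'): continues run of 'b', length=3
  Position 12 ('c'): new char, reset run to 1
Longest run: 'b' with length 3

3


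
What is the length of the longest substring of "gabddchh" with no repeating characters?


Input: "gabddchh"
Sliding window (track last position of each char):
  Position 0 ('g'): window [0,0] length 1 -- new best
  Position 1 ('a'): window [0,1] length 2 -- new best
  Position 2 ('b'): window [0,2] length 3 -- new best
  Position 3 ('d'): window [0,3] length 4 -- new best
  Position 4 ('d'): repeat (last at 3), move window start to 4
  Position 4 ('d'): window [4,4] length 1
  Position 5 ('c'): window [4,5] length 2
  Position 6 ('h'): window [4,6] length 3
  Position 7 ('h'): repeat (last at 6), move window start to 7
  Position 7 ('h'): window [7,7] length 1
Longest substring with no repeats: "gabd" with length 4

4


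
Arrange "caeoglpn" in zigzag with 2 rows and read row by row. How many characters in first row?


Zigzag "caeoglpn" into 2 rows:
Placing characters:
  'c' => row 0
  'a' => row 1
  'e' => row 0
  'o' => row 1
  'g' => row 0
  'l' => row 1
  'p' => row 0
  'n' => row 1
Rows:
  Row 0: "cegp"
  Row 1: "aoln"
First row length: 4

4


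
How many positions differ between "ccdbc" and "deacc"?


Comparing "ccdbc" and "deacc" position by position:
  Position 0: 'c' vs 'd' => DIFFER
  Position 1: 'c' vs 'e' => DIFFER
  Position 2: 'd' vs 'a' => DIFFER
  Position 3: 'b' vs 'c' => DIFFER
  Position 4: 'c' vs 'c' => same
Positions that differ: 4

4


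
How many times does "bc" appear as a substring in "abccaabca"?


Searching for "bc" in "abccaabca"
Scanning each position:
  Position 0: "ab" => no
  Position 1: "bc" => MATCH
  Position 2: "cc" => no
  Position 3: "ca" => no
  Position 4: "aa" => no
  Position 5: "ab" => no
  Position 6: "bc" => MATCH
  Position 7: "ca" => no
Total occurrences: 2

2


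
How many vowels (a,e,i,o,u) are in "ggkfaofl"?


Input: ggkfaofl
Checking each character:
  'g' at position 0: consonant
  'g' at position 1: consonant
  'k' at position 2: consonant
  'f' at position 3: consonant
  'a' at position 4: vowel (running total: 1)
  'o' at position 5: vowel (running total: 2)
  'f' at position 6: consonant
  'l' at position 7: consonant
Total vowels: 2

2


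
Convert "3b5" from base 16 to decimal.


Input: "3b5" in base 16
Positional expansion:
  Digit '3' (value 3) x 16^2 = 768
  Digit 'b' (value 11) x 16^1 = 176
  Digit '5' (value 5) x 16^0 = 5
Sum = 949

949


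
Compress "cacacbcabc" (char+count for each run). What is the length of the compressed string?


Input: cacacbcabc
Runs:
  'c' x 1 => "c1"
  'a' x 1 => "a1"
  'c' x 1 => "c1"
  'a' x 1 => "a1"
  'c' x 1 => "c1"
  'b' x 1 => "b1"
  'c' x 1 => "c1"
  'a' x 1 => "a1"
  'b' x 1 => "b1"
  'c' x 1 => "c1"
Compressed: "c1a1c1a1c1b1c1a1b1c1"
Compressed length: 20

20


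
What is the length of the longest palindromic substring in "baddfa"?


Input: "baddfa"
Checking substrings for palindromes:
  [2:4] "dd" (len 2) => palindrome
Longest palindromic substring: "dd" with length 2

2


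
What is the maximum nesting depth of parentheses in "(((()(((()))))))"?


Input: "(((()(((()))))))"
Tracking depth:
  Position 0 '(': depth becomes 1
  Position 1 '(': depth becomes 2
  Position 2 '(': depth becomes 3
  Position 3 '(': depth becomes 4
  Position 4 ')': depth becomes 3
  Position 5 '(': depth becomes 4
  Position 6 '(': depth becomes 5
  Position 7 '(': depth becomes 6
  Position 8 '(': depth becomes 7
  Position 9 ')': depth becomes 6
  Position 10 ')': depth becomes 5
  Position 11 ')': depth becomes 4
  Position 12 ')': depth becomes 3
  Position 13 ')': depth becomes 2
  Position 14 ')': depth becomes 1
  Position 15 ')': depth becomes 0
Maximum depth reached: 7

7


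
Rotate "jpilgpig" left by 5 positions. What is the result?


Input: "jpilgpig", rotate left by 5
First 5 characters: "jpilg"
Remaining characters: "pig"
Concatenate remaining + first: "pig" + "jpilg" = "pigjpilg"

pigjpilg


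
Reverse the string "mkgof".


Input: mkgof
Reading characters right to left:
  Position 4: 'f'
  Position 3: 'o'
  Position 2: 'g'
  Position 1: 'k'
  Position 0: 'm'
Reversed: fogkm

fogkm


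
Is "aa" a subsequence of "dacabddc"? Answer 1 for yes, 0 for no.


Check if "aa" is a subsequence of "dacabddc"
Greedy scan:
  Position 0 ('d'): no match needed
  Position 1 ('a'): matches sub[0] = 'a'
  Position 2 ('c'): no match needed
  Position 3 ('a'): matches sub[1] = 'a'
  Position 4 ('b'): no match needed
  Position 5 ('d'): no match needed
  Position 6 ('d'): no match needed
  Position 7 ('c'): no match needed
All 2 characters matched => is a subsequence

1


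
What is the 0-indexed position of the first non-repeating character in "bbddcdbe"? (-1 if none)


Input: bbddcdbe
Character frequencies:
  'b': 3
  'c': 1
  'd': 3
  'e': 1
Scanning left to right for freq == 1:
  Position 0 ('b'): freq=3, skip
  Position 1 ('b'): freq=3, skip
  Position 2 ('d'): freq=3, skip
  Position 3 ('d'): freq=3, skip
  Position 4 ('c'): unique! => answer = 4

4


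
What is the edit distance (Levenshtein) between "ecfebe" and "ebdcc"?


Computing edit distance: "ecfebe" -> "ebdcc"
DP table:
           e    b    d    c    c
      0    1    2    3    4    5
  e   1    0    1    2    3    4
  c   2    1    1    2    2    3
  f   3    2    2    2    3    3
  e   4    3    3    3    3    4
  b   5    4    3    4    4    4
  e   6    5    4    4    5    5
Edit distance = dp[6][5] = 5

5


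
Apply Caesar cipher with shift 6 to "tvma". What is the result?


Caesar cipher: shift "tvma" by 6
  't' (pos 19) + 6 = pos 25 = 'z'
  'v' (pos 21) + 6 = pos 1 = 'b'
  'm' (pos 12) + 6 = pos 18 = 's'
  'a' (pos 0) + 6 = pos 6 = 'g'
Result: zbsg

zbsg


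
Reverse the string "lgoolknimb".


Input: lgoolknimb
Reading characters right to left:
  Position 9: 'b'
  Position 8: 'm'
  Position 7: 'i'
  Position 6: 'n'
  Position 5: 'k'
  Position 4: 'l'
  Position 3: 'o'
  Position 2: 'o'
  Position 1: 'g'
  Position 0: 'l'
Reversed: bminkloogl

bminkloogl


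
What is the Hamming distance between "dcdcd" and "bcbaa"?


Comparing "dcdcd" and "bcbaa" position by position:
  Position 0: 'd' vs 'b' => differ
  Position 1: 'c' vs 'c' => same
  Position 2: 'd' vs 'b' => differ
  Position 3: 'c' vs 'a' => differ
  Position 4: 'd' vs 'a' => differ
Total differences (Hamming distance): 4

4


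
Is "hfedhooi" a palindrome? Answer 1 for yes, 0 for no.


Input: hfedhooi
Reversed: ioohdefh
  Compare pos 0 ('h') with pos 7 ('i'): MISMATCH
  Compare pos 1 ('f') with pos 6 ('o'): MISMATCH
  Compare pos 2 ('e') with pos 5 ('o'): MISMATCH
  Compare pos 3 ('d') with pos 4 ('h'): MISMATCH
Result: not a palindrome

0


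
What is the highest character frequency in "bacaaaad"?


Input: bacaaaad
Character counts:
  'a': 5
  'b': 1
  'c': 1
  'd': 1
Maximum frequency: 5

5


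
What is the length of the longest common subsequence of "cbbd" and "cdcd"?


LCS of "cbbd" and "cdcd"
DP table:
           c    d    c    d
      0    0    0    0    0
  c   0    1    1    1    1
  b   0    1    1    1    1
  b   0    1    1    1    1
  d   0    1    2    2    2
LCS length = dp[4][4] = 2

2


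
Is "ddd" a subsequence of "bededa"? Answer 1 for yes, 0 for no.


Check if "ddd" is a subsequence of "bededa"
Greedy scan:
  Position 0 ('b'): no match needed
  Position 1 ('e'): no match needed
  Position 2 ('d'): matches sub[0] = 'd'
  Position 3 ('e'): no match needed
  Position 4 ('d'): matches sub[1] = 'd'
  Position 5 ('a'): no match needed
Only matched 2/3 characters => not a subsequence

0


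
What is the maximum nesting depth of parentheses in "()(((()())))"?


Input: "()(((()())))"
Tracking depth:
  Position 0 '(': depth becomes 1
  Position 1 ')': depth becomes 0
  Position 2 '(': depth becomes 1
  Position 3 '(': depth becomes 2
  Position 4 '(': depth becomes 3
  Position 5 '(': depth becomes 4
  Position 6 ')': depth becomes 3
  Position 7 '(': depth becomes 4
  Position 8 ')': depth becomes 3
  Position 9 ')': depth becomes 2
  Position 10 ')': depth becomes 1
  Position 11 ')': depth becomes 0
Maximum depth reached: 4

4


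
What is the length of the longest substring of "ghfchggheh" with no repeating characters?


Input: "ghfchggheh"
Sliding window (track last position of each char):
  Position 0 ('g'): window [0,0] length 1 -- new best
  Position 1 ('h'): window [0,1] length 2 -- new best
  Position 2 ('f'): window [0,2] length 3 -- new best
  Position 3 ('c'): window [0,3] length 4 -- new best
  Position 4 ('h'): repeat (last at 1), move window start to 2
  Position 4 ('h'): window [2,4] length 3
  Position 5 ('g'): window [2,5] length 4
  Position 6 ('g'): repeat (last at 5), move window start to 6
  Position 6 ('g'): window [6,6] length 1
  Position 7 ('h'): window [6,7] length 2
  Position 8 ('e'): window [6,8] length 3
  Position 9 ('h'): repeat (last at 7), move window start to 8
  Position 9 ('h'): window [8,9] length 2
Longest substring with no repeats: "ghfc" with length 4

4


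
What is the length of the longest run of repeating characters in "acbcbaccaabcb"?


Input: "acbcbaccaabcb"
Scanning for longest run:
  Position 1 ('c'): new char, reset run to 1
  Position 2 ('b'): new char, reset run to 1
  Position 3 ('c'): new char, reset run to 1
  Position 4 ('b'): new char, reset run to 1
  Position 5 ('a'): new char, reset run to 1
  Position 6 ('c'): new char, reset run to 1
  Position 7 ('c'): continues run of 'c', length=2
  Position 8 ('a'): new char, reset run to 1
  Position 9 ('a'): continues run of 'a', length=2
  Position 10 ('b'): new char, reset run to 1
  Position 11 ('c'): new char, reset run to 1
  Position 12 ('b'): new char, reset run to 1
Longest run: 'c' with length 2

2


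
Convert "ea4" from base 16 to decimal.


Input: "ea4" in base 16
Positional expansion:
  Digit 'e' (value 14) x 16^2 = 3584
  Digit 'a' (value 10) x 16^1 = 160
  Digit '4' (value 4) x 16^0 = 4
Sum = 3748

3748


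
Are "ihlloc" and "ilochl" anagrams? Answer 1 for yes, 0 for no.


Strings: "ihlloc", "ilochl"
Sorted first:  chillo
Sorted second: chillo
Sorted forms match => anagrams

1


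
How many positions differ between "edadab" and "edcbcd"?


Comparing "edadab" and "edcbcd" position by position:
  Position 0: 'e' vs 'e' => same
  Position 1: 'd' vs 'd' => same
  Position 2: 'a' vs 'c' => DIFFER
  Position 3: 'd' vs 'b' => DIFFER
  Position 4: 'a' vs 'c' => DIFFER
  Position 5: 'b' vs 'd' => DIFFER
Positions that differ: 4

4
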